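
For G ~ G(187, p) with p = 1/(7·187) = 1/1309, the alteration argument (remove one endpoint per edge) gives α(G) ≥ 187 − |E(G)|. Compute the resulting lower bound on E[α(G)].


E[|E(G)|] = C(187, 2)·p = 17391 · (1/1309) = 93/7.
E[α(G)] ≥ n − E[|E(G)|] = 187 − 93/7 = 1216/7.
Numerically: ≈ 173.714.
(This is only a lower bound; the true E[α(G)] may be larger.)

E[α(G)] ≥ 1216/7 ≈ 173.714.


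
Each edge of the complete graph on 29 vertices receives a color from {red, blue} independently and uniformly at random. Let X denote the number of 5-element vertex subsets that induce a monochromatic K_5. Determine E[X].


Let X = Σ_S X_S over the C(29, 5) = 118755 subsets S of size 5, where X_S = 1 if the K_5 on S is monochromatic.
For a fixed S, the K_5 on S has C(5, 2) = 10 edges. P[all 10 edges red] = (1/2)^10, and likewise for blue, so P[monochromatic] = 2·(1/2)^10 = 2^{1 − 10} = 1/512.
By linearity of expectation: E[X] = C(29, 5) · 2^{1 − 10} = 118755 · 1/512 = 118755/512.
Numerically: E[X] ≈ 231.943359.

E[X] = C(29,5)·2^(1−C(5,2)) = 118755/512 ≈ 231.943359.


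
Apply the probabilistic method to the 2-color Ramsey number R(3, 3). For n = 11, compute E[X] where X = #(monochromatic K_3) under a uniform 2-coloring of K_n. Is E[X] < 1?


E[X] = C(11, 3) · 2^{1 − 3} = 165 · 2^{−2} = 165/4.
As a reduced fraction: E[X] = 165/4 ≈ 41.250000.
Is E[X] < 1? NO.
Since E[X] ≥ 1, the first-moment bound is inconclusive at n = 11; it does NOT by itself certify R(3, 3) > 11.

E[X] = 165/4 ≈ 41.250000; E[X] ≥ 1; first-moment method inconclusive here.


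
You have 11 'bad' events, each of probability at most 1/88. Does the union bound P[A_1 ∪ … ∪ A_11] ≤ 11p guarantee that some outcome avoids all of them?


Union bound: P[∪_{i=1}^{11} A_i] ≤ Σ_i P[A_i] ≤ 11·p = 11·(1/88) = 1/8.
Numerically: 1/8 ≈ 0.12500.
Is 1/8 < 1? YES.
Since P[∪ A_i] ≤ 1/8 < 1, the complement has P[∩ A_i^c] ≥ 1 − 1/8 = 7/8 > 0, so some outcome avoids every A_i.

11·p = 1/8 ≈ 0.12500; existence CERTIFIED by the union bound.


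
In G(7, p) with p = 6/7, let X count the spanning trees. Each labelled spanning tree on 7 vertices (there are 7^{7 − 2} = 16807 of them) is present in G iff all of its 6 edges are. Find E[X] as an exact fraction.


K_7 has 7^{7 − 2} = 16807 labelled spanning trees.
For each such spanning tree H, let X_H = 1 if all 6 edges of H are present in G. Then P[X_H = 1] = p^{6} = (6/7)^{6} = 46656/117649.
By linearity: E[X] = Σ_H E[X_H] = 16807 · p^{6} = 16807 · 46656/117649 = 46656/7.
Numerically: E[X] ≈ 6665.14.

E[X] = 16807 · (6/7)^{6} = 46656/7 ≈ 6665.14.


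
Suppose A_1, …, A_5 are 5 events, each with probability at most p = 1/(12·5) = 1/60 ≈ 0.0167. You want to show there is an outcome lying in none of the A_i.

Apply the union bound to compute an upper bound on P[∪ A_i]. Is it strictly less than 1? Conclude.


Union bound: P[∪_{i=1}^{5} A_i] ≤ Σ_i P[A_i] ≤ 5·p = 5·(1/60) = 1/12.
Numerically: 1/12 ≈ 0.0833.
Is 1/12 < 1? YES.
Since P[∪ A_i] ≤ 1/12 < 1, the complement has P[∩ A_i^c] ≥ 1 − 1/12 = 11/12 > 0, so some outcome avoids every A_i.

5·p = 1/12 ≈ 0.0833; existence CERTIFIED by the union bound.


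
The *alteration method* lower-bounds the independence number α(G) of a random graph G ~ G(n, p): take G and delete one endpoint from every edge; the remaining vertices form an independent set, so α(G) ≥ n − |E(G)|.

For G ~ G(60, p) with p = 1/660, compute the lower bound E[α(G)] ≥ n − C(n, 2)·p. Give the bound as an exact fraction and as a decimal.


E[|E(G)|] = C(60, 2)·p = 1770 · (1/660) = 59/22.
E[α(G)] ≥ n − E[|E(G)|] = 60 − 59/22 = 1261/22.
Numerically: ≈ 57.3182.
(This is only a lower bound; the true E[α(G)] may be larger.)

E[α(G)] ≥ 1261/22 ≈ 57.3182.


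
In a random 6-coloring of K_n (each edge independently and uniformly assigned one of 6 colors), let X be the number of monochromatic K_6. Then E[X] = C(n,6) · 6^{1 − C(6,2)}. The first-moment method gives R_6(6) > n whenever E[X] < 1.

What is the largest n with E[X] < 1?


We need C(n, 6) · 6^{1 − 15} < 1, i.e. C(n, 6) < 6^{15 − 1} = 78364164096.
Check values of n near the boundary:
  n = 193: C(193, 6) = 66364016544; 66364016544 < 78364164096? YES
  n = 194: C(194, 6) = 68482017072; 68482017072 < 78364164096? YES
  n = 195: C(195, 6) = 70656049360; 70656049360 < 78364164096? YES
  n = 196: C(196, 6) = 72887293024; 72887293024 < 78364164096? YES
  n = 197: C(197, 6) = 75176946208; 75176946208 < 78364164096? YES
  n = 198: C(198, 6) = 77526225777; 77526225777 < 78364164096? YES
  n = 199: C(199, 6) = 79936367511; 79936367511 < 78364164096? NO
The largest n with C(n, 6) < 78364164096 is n = 198 (where E[X] = 25842075259/26121388032 ≈ 0.9893). Hence R_6(6) > 198, i.e. R_6(6) ≥ 199.

Largest n = 198; hence R_6(6) > 198.


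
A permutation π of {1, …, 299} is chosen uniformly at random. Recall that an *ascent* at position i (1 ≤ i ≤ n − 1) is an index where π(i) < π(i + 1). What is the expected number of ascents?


Write X = Σ X_I over i = 1, …, 298, with X_I the indicator of one ascent.
There are 298 indicators.
For each fixed i, the pair (π(i), π(i+1)) is a uniformly random ordered pair of distinct values from {1, …, 299}; by symmetry P[π(i) < π(i+1)] = 1/2.
By linearity: E[X] = 298 · (1/2) = (299 − 1) · (1/2) = 149 ≈ 149.00000.

E[X] = 149 = 149.00000.


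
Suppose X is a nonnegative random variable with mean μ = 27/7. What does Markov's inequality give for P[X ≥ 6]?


μ = E[X] = 27/7, a = 6.
Markov: P[X ≥ 6] ≤ μ/a = (27/7)/6 = 9/14.
Numerically: ≈ 0.642857.
(Since a = 6 > μ = 3.857143, the bound 9/14 is < 1 and informative.)

P[X ≥ 6] ≤ 9/14 ≈ 0.642857.


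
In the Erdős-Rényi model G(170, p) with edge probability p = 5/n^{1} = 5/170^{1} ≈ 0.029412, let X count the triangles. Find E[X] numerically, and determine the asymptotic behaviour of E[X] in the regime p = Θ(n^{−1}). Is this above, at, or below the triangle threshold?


Number of potential triangles: C(170, 3) = 804440.
Each occurs with probability p³ ≈ (0.029412)³ ≈ 2.5442703e-05.
By linearity: E[X] = C(170, 3)·p³ ≈ 804440 · 2.5442703e-05 ≈ 20.46713.
Here α = 1, so p = 5/n is exactly at the triangle threshold p ~ 1/n. Asymptotically E[X] → c³/6 = 5³/6 = 125/6 ≈ 20.83333, a bounded constant. In this regime the triangle count is asymptotically Poisson(c³/6).

E[X] ≈ 20.46713; in regime p = Θ(1/n^{1}) E[X] stays bounded (at the triangle threshold p ~ 1/n).


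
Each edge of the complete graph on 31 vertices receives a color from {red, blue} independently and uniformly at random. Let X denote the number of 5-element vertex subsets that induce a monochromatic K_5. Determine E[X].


Let X = Σ_S X_S over the C(31, 5) = 169911 subsets S of size 5, where X_S = 1 if the K_5 on S is monochromatic.
For a fixed S, the K_5 on S has C(5, 2) = 10 edges. P[all 10 edges red] = (1/2)^10, and likewise for blue, so P[monochromatic] = 2·(1/2)^10 = 2^{1 − 10} = 1/512.
By linearity: E[X] = C(31, 5) · 2^{1 − 10} = 169911 · 1/512 = 169911/512.
Numerically: E[X] ≈ 331.857422.

E[X] = C(31,5)·2^(1−C(5,2)) = 169911/512 ≈ 331.857422.


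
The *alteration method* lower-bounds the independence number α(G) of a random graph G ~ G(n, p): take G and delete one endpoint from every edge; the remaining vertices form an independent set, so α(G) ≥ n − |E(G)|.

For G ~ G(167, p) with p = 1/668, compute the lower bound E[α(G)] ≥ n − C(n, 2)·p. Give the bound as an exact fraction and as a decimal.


E[|E(G)|] = C(167, 2)·p = 13861 · (1/668) = 83/4.
E[α(G)] ≥ n − E[|E(G)|] = 167 − 83/4 = 585/4.
Numerically: ≈ 146.2500.
(This is only a lower bound; the true E[α(G)] may be larger.)

E[α(G)] ≥ 585/4 ≈ 146.2500.


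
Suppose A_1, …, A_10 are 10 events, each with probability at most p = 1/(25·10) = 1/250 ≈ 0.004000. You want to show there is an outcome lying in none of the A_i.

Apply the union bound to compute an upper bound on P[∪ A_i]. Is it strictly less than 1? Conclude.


Union bound: P[∪_{i=1}^{10} A_i] ≤ Σ_i P[A_i] ≤ 10·p = 10·(1/250) = 1/25.
Numerically: 1/25 ≈ 0.040000.
Is 1/25 < 1? YES.
Since P[∪ A_i] ≤ 1/25 < 1, the complement has P[∩ A_i^c] ≥ 1 − 1/25 = 24/25 > 0, so some outcome avoids every A_i.

10·p = 1/25 ≈ 0.040000; existence CERTIFIED by the union bound.


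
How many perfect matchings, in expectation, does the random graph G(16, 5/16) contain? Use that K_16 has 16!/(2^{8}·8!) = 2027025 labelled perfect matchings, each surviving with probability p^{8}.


K_16 has 16!/(2^{8}·8!) = 2027025 labelled perfect matchings.
For each such perfect matching H, let X_H = 1 if all 8 edges of H are present in G. Then P[X_H = 1] = p^{8} = (5/16)^{8} = 390625/4294967296.
Summing the indicators: E[X] = Σ_H E[X_H] = 2027025 · p^{8} = 2027025 · 390625/4294967296 = 791806640625/4294967296.
Numerically: E[X] ≈ 184.

E[X] = 2027025 · (5/16)^{8} = 791806640625/4294967296 ≈ 184.


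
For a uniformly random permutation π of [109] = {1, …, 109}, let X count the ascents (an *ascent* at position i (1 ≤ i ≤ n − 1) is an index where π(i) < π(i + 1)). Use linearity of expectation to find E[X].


Write X = Σ X_I over i = 1, …, 108, with X_I the indicator of one ascent.
There are 108 indicators.
For each fixed i, the pair (π(i), π(i+1)) is a uniformly random ordered pair of distinct values from {1, …, 109}; by symmetry P[π(i) < π(i+1)] = 1/2.
By linearity: E[X] = 108 · (1/2) = (109 − 1) · (1/2) = 54 ≈ 54.00000.

E[X] = 54 = 54.00000.


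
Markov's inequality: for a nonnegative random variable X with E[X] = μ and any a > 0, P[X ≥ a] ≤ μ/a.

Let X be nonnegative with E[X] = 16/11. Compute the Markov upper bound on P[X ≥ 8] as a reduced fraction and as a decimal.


μ = E[X] = 16/11, a = 8.
Markov: P[X ≥ 8] ≤ μ/a = (16/11)/8 = 2/11.
Numerically: ≈ 0.181818.
(Since a = 8 > μ = 1.454545, the bound 2/11 is < 1 and informative.)

P[X ≥ 8] ≤ 2/11 ≈ 0.181818.


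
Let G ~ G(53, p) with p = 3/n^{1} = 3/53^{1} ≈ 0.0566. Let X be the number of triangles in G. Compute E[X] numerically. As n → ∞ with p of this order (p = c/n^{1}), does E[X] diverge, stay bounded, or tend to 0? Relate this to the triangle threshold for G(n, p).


Number of potential triangles: C(53, 3) = 23426.
Each occurs with probability p³ ≈ (0.0566)³ ≈ 1.813578e-04.
By linearity: E[X] = C(53, 3)·p³ ≈ 23426 · 1.813578e-04 ≈ 4.2485.
Here α = 1, so p = 3/n is exactly at the triangle threshold p ~ 1/n. Asymptotically E[X] → c³/6 = 3³/6 = 9/2 ≈ 4.5000, a bounded constant. In this regime the triangle count is asymptotically Poisson(c³/6).

E[X] ≈ 4.2485; in regime p = Θ(1/n^{1}) E[X] stays bounded (at the triangle threshold p ~ 1/n).


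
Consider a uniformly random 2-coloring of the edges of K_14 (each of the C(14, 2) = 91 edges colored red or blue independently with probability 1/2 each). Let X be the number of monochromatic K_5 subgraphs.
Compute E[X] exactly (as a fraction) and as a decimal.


Let X = Σ_S X_S over the C(14, 5) = 2002 subsets S of size 5, where X_S = 1 if the K_5 on S is monochromatic.
For a fixed S, the K_5 on S has C(5, 2) = 10 edges. P[all 10 edges red] = (1/2)^10, and likewise for blue, so P[monochromatic] = 2·(1/2)^10 = 2^{1 − 10} = 1/512.
By linearity of expectation: E[X] = C(14, 5) · 2^{1 − 10} = 2002 · 1/512 = 1001/256.
Numerically: E[X] ≈ 3.910156.

E[X] = C(14,5)·2^(1−C(5,2)) = 1001/256 ≈ 3.910156.


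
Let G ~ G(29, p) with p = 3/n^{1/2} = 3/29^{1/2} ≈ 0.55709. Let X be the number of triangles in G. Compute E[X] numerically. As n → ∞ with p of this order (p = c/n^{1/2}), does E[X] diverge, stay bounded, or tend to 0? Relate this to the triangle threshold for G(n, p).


Number of potential triangles: C(29, 3) = 3654.
Each occurs with probability p³ ≈ (0.55709)³ ≈ 1.7288876e-01.
By linearity: E[X] = C(29, 3)·p³ ≈ 3654 · 1.7288876e-01 ≈ 631.73554.
Since α = 1/2 < 1, p = c/n^{1/2} ≫ 1/n is above the triangle threshold p ~ 1/n. Asymptotically E[X] ~ (c³/6)·n^{3(1−α)} = (3³/6)·n^{1.5} → ∞; triangles are abundant w.h.p.

E[X] ≈ 631.73554; in regime p = Θ(1/n^{1/2}) E[X] diverges (above the triangle threshold p ~ 1/n).


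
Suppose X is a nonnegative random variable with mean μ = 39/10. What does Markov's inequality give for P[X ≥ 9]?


μ = E[X] = 39/10, a = 9.
Markov: P[X ≥ 9] ≤ μ/a = (39/10)/9 = 13/30.
Numerically: ≈ 0.43333.
(Since a = 9 > μ = 3.90000, the bound 13/30 is < 1 and informative.)

P[X ≥ 9] ≤ 13/30 ≈ 0.43333.


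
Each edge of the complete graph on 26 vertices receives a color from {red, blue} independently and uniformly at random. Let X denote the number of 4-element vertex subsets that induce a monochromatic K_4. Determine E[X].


Let X = Σ_S X_S over the C(26, 4) = 14950 subsets S of size 4, where X_S = 1 if the K_4 on S is monochromatic.
For a fixed S, the K_4 on S has C(4, 2) = 6 edges. P[all 6 edges red] = (1/2)^6, and likewise for blue, so P[monochromatic] = 2·(1/2)^6 = 2^{1 − 6} = 1/32.
Summing: E[X] = C(26, 4) · 2^{1 − 6} = 14950 · 1/32 = 7475/16.
Numerically: E[X] ≈ 467.188.

E[X] = C(26,4)·2^(1−C(4,2)) = 7475/16 ≈ 467.188.


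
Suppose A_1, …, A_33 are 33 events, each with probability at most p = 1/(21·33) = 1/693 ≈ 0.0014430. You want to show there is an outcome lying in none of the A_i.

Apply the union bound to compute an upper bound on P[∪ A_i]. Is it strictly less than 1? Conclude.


Union bound: P[∪_{i=1}^{33} A_i] ≤ Σ_i P[A_i] ≤ 33·p = 33·(1/693) = 1/21.
Numerically: 1/21 ≈ 0.0476190.
Is 1/21 < 1? YES.
Since P[∪ A_i] ≤ 1/21 < 1, the complement has P[∩ A_i^c] ≥ 1 − 1/21 = 20/21 > 0, so some outcome avoids every A_i.

33·p = 1/21 ≈ 0.0476190; existence CERTIFIED by the union bound.


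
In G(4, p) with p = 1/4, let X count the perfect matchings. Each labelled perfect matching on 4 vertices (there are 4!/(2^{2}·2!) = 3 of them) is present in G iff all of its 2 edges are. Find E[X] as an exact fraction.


K_4 has 4!/(2^{2}·2!) = 3 labelled perfect matchings.
For each such perfect matching H, let X_H = 1 if all 2 edges of H are present in G. Then P[X_H = 1] = p^{2} = (1/4)^{2} = 1/16.
By linearity: E[X] = Σ_H E[X_H] = 3 · p^{2} = 3 · 1/16 = 3/16.
Numerically: E[X] ≈ 0.1875.

E[X] = 3 · (1/4)^{2} = 3/16 ≈ 0.1875.


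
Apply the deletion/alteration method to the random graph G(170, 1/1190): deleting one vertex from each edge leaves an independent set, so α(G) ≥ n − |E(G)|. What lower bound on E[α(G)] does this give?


E[|E(G)|] = C(170, 2)·p = 14365 · (1/1190) = 169/14.
E[α(G)] ≥ n − E[|E(G)|] = 170 − 169/14 = 2211/14.
Numerically: ≈ 157.929.
(This is only a lower bound; the true E[α(G)] may be larger.)

E[α(G)] ≥ 2211/14 ≈ 157.929.


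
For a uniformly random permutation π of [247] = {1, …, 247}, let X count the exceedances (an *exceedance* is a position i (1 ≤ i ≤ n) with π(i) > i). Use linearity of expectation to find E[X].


Write X = Σ_{i=1}^{247} X_i, where X_i = 1_{π(i) > i}.
For each fixed i, π(i) is uniform over {1, …, 247} (marginal of a uniform permutation), so P[π(i) > i] = (n − i)/n. Summing: Σ_{i=1}^{247} (n − i)/n = (0 + 1 + … + 246)/247 = 247(247 − 1)/(2·247) = (247 − 1)/2.
Hence E[X] = Σ_{i=1}^{247} (247 − i)/247 = 123 ≈ 123.0000.

E[X] = 123 = 123.0000.


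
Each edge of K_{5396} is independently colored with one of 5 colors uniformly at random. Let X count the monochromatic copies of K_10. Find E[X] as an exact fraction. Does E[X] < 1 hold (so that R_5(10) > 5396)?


E[X] = C(5396, 10) · 5^{1 − 45} = 5719162629614115244962800316916 · 5^{−44} = 5719162629614115244962800316916/5684341886080801486968994140625.
As a reduced fraction: E[X] = 5719162629614115244962800316916/5684341886080801486968994140625 ≈ 1.00613.
Is E[X] < 1? NO.
Since E[X] ≥ 1, the first-moment bound is inconclusive at n = 5396; it does NOT by itself certify R_5(10) > 5396.

E[X] = 5719162629614115244962800316916/5684341886080801486968994140625 ≈ 1.00613; E[X] ≥ 1; first-moment method inconclusive here.


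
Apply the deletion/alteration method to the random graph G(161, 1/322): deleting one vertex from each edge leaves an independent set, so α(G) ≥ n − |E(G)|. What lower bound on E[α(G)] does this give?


E[|E(G)|] = C(161, 2)·p = 12880 · (1/322) = 40.
E[α(G)] ≥ n − E[|E(G)|] = 161 − 40 = 121.
Numerically: ≈ 121.000.
(This is only a lower bound; the true E[α(G)] may be larger.)

E[α(G)] ≥ 121 ≈ 121.000.


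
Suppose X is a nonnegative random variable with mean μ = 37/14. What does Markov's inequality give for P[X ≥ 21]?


μ = E[X] = 37/14, a = 21.
Markov: P[X ≥ 21] ≤ μ/a = (37/14)/21 = 37/294.
Numerically: ≈ 0.126.
(Since a = 21 > μ = 2.643, the bound 37/294 is < 1 and informative.)

P[X ≥ 21] ≤ 37/294 ≈ 0.126.


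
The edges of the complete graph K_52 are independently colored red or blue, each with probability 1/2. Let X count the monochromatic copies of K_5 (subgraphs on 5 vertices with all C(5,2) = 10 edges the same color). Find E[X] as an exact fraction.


Let X = Σ_S X_S over the C(52, 5) = 2598960 subsets S of size 5, where X_S = 1 if the K_5 on S is monochromatic.
For a fixed S, the K_5 on S has C(5, 2) = 10 edges. P[all 10 edges red] = (1/2)^10, and likewise for blue, so P[monochromatic] = 2·(1/2)^10 = 2^{1 − 10} = 1/512.
By linearity of expectation: E[X] = C(52, 5) · 2^{1 − 10} = 2598960 · 1/512 = 162435/32.
Numerically: E[X] ≈ 5076.094.

E[X] = C(52,5)·2^(1−C(5,2)) = 162435/32 ≈ 5076.094.


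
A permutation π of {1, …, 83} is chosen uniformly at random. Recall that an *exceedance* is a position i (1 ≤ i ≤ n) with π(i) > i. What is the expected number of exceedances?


Write X = Σ_{i=1}^{83} X_i, where X_i = 1_{π(i) > i}.
For each fixed i, π(i) is uniform over {1, …, 83} (marginal of a uniform permutation), so P[π(i) > i] = (n − i)/n. Summing: Σ_{i=1}^{83} (n − i)/n = (0 + 1 + … + 82)/83 = 83(83 − 1)/(2·83) = (83 − 1)/2.
Hence E[X] = Σ_{i=1}^{83} (83 − i)/83 = 41 ≈ 41.00000.

E[X] = 41 = 41.00000.


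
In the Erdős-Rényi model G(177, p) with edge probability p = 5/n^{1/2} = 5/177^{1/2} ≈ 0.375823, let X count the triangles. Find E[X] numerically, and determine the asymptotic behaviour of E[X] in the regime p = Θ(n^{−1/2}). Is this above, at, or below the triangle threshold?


Number of potential triangles: C(177, 3) = 908600.
Each occurs with probability p³ ≈ (0.375823)³ ≈ 5.30823466e-02.
By linearity: E[X] = C(177, 3)·p³ ≈ 908600 · 5.30823466e-02 ≈ 48230.620130.
Since α = 1/2 < 1, p = c/n^{1/2} ≫ 1/n is above the triangle threshold p ~ 1/n. Asymptotically E[X] ~ (c³/6)·n^{3(1−α)} = (5³/6)·n^{1.5} → ∞; triangles are abundant w.h.p.

E[X] ≈ 48230.620130; in regime p = Θ(1/n^{1/2}) E[X] diverges (above the triangle threshold p ~ 1/n).


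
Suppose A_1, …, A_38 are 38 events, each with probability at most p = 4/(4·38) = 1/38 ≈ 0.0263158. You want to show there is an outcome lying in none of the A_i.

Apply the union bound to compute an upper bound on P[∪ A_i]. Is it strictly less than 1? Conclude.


Union bound: P[∪_{i=1}^{38} A_i] ≤ Σ_i P[A_i] ≤ 38·p = 38·(1/38) = 1.
Numerically: 1 ≈ 1.0000000.
Is 1 < 1? NO.
Since the bound 1 is ≥ 1, the union bound is uninformative here; it does NOT by itself certify existence.

38·p = 1 ≈ 1.0000000; existence NOT certified by the union bound.


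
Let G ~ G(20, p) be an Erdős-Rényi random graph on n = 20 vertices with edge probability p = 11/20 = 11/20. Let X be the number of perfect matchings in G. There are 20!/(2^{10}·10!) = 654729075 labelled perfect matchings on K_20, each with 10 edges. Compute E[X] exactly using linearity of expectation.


K_20 has 20!/(2^{10}·10!) = 654729075 labelled perfect matchings.
For each such perfect matching H, let X_H = 1 if all 10 edges of H are present in G. Then P[X_H = 1] = p^{10} = (11/20)^{10} = 25937424601/10240000000000.
By linearity of expectation: E[X] = Σ_H E[X_H] = 654729075 · p^{10} = 654729075 · 25937424601/10240000000000 = 679279440675798963/409600000000.
Numerically: E[X] ≈ 1.658e+06.

E[X] = 654729075 · (11/20)^{10} = 679279440675798963/409600000000 ≈ 1.658e+06.


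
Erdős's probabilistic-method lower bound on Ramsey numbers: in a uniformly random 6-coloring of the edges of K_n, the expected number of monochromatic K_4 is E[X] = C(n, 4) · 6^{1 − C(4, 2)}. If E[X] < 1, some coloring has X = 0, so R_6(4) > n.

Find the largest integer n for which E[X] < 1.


We need C(n, 4) · 6^{1 − 6} < 1, i.e. C(n, 4) < 6^{6 − 1} = 7776.
Check values of n near the boundary:
  n = 17: C(17, 4) = 2380; 2380 < 7776? YES
  n = 18: C(18, 4) = 3060; 3060 < 7776? YES
  n = 19: C(19, 4) = 3876; 3876 < 7776? YES
  n = 20: C(20, 4) = 4845; 4845 < 7776? YES
  n = 21: C(21, 4) = 5985; 5985 < 7776? YES
  n = 22: C(22, 4) = 7315; 7315 < 7776? YES
  n = 23: C(23, 4) = 8855; 8855 < 7776? NO
The largest n with C(n, 4) < 7776 is n = 22 (where E[X] = 7315/7776 ≈ 0.94072). Hence R_6(4) > 22, i.e. R_6(4) ≥ 23.

Largest n = 22; hence R_6(4) > 22.


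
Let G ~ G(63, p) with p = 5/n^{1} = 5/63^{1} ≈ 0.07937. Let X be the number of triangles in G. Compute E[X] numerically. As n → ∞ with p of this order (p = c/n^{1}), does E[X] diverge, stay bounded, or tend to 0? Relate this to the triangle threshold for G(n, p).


Number of potential triangles: C(63, 3) = 39711.
Each occurs with probability p³ ≈ (0.07937)³ ≈ 4.999060e-04.
By linearity: E[X] = C(63, 3)·p³ ≈ 39711 · 4.999060e-04 ≈ 19.8518.
Here α = 1, so p = 5/n is exactly at the triangle threshold p ~ 1/n. Asymptotically E[X] → c³/6 = 5³/6 = 125/6 ≈ 20.8333, a bounded constant. In this regime the triangle count is asymptotically Poisson(c³/6).

E[X] ≈ 19.8518; in regime p = Θ(1/n^{1}) E[X] stays bounded (at the triangle threshold p ~ 1/n).


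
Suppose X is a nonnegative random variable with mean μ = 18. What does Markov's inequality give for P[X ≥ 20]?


μ = E[X] = 18, a = 20.
Markov: P[X ≥ 20] ≤ μ/a = (18)/20 = 9/10.
Numerically: ≈ 0.9000.
(Since a = 20 > μ = 18.0000, the bound 9/10 is < 1 and informative.)

P[X ≥ 20] ≤ 9/10 ≈ 0.9000.


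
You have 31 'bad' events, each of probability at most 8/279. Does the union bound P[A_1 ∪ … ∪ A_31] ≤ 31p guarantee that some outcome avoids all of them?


Union bound: P[∪_{i=1}^{31} A_i] ≤ Σ_i P[A_i] ≤ 31·p = 31·(8/279) = 8/9.
Numerically: 8/9 ≈ 0.888889.
Is 8/9 < 1? YES.
Since P[∪ A_i] ≤ 8/9 < 1, the complement has P[∩ A_i^c] ≥ 1 − 8/9 = 1/9 > 0, so some outcome avoids every A_i.

31·p = 8/9 ≈ 0.888889; existence CERTIFIED by the union bound.


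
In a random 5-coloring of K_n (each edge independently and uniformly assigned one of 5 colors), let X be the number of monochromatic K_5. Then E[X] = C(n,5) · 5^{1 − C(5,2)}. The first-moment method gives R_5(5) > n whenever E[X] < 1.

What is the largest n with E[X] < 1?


We need C(n, 5) · 5^{1 − 10} < 1, i.e. C(n, 5) < 5^{10 − 1} = 1953125.
Check values of n near the boundary:
  n = 43: C(43, 5) = 962598; 962598 < 1953125? YES
  n = 44: C(44, 5) = 1086008; 1086008 < 1953125? YES
  n = 45: C(45, 5) = 1221759; 1221759 < 1953125? YES
  n = 46: C(46, 5) = 1370754; 1370754 < 1953125? YES
  n = 47: C(47, 5) = 1533939; 1533939 < 1953125? YES
  n = 48: C(48, 5) = 1712304; 1712304 < 1953125? YES
  n = 49: C(49, 5) = 1906884; 1906884 < 1953125? YES
  n = 50: C(50, 5) = 2118760; 2118760 < 1953125? NO
  n = 51: C(51, 5) = 2349060; 2349060 < 1953125? NO
The largest n with C(n, 5) < 1953125 is n = 49 (where E[X] = 1906884/1953125 ≈ 0.976325). Hence R_5(5) > 49, i.e. R_5(5) ≥ 50.

Largest n = 49; hence R_5(5) > 49.


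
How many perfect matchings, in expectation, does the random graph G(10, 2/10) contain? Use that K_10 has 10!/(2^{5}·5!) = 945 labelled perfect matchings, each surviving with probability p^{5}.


K_10 has 10!/(2^{5}·5!) = 945 labelled perfect matchings.
For each such perfect matching H, let X_H = 1 if all 5 edges of H are present in G. Then P[X_H = 1] = p^{5} = (1/5)^{5} = 1/3125.
By linearity of expectation: E[X] = Σ_H E[X_H] = 945 · p^{5} = 945 · 1/3125 = 189/625.
Numerically: E[X] ≈ 0.302.

E[X] = 945 · (1/5)^{5} = 189/625 ≈ 0.302.


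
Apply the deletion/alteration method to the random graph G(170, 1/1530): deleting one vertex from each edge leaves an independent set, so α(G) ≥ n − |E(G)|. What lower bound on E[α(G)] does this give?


E[|E(G)|] = C(170, 2)·p = 14365 · (1/1530) = 169/18.
E[α(G)] ≥ n − E[|E(G)|] = 170 − 169/18 = 2891/18.
Numerically: ≈ 160.611.
(This is only a lower bound; the true E[α(G)] may be larger.)

E[α(G)] ≥ 2891/18 ≈ 160.611.


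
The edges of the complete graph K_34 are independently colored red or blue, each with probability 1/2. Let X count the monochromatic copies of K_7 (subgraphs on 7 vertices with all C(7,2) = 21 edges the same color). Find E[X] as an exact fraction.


Let X = Σ_S X_S over the C(34, 7) = 5379616 subsets S of size 7, where X_S = 1 if the K_7 on S is monochromatic.
For a fixed S, the K_7 on S has C(7, 2) = 21 edges. P[all 21 edges red] = (1/2)^21, and likewise for blue, so P[monochromatic] = 2·(1/2)^21 = 2^{1 − 21} = 1/1048576.
By linearity of expectation: E[X] = C(34, 7) · 2^{1 − 21} = 5379616 · 1/1048576 = 168113/32768.
Numerically: E[X] ≈ 5.13040.

E[X] = C(34,7)·2^(1−C(7,2)) = 168113/32768 ≈ 5.13040.


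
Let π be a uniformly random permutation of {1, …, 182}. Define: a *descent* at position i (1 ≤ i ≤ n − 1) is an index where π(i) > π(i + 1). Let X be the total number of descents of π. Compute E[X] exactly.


Write X = Σ X_I over i = 1, …, 181, with X_I the indicator of one descent.
There are 181 indicators.
For each fixed i, the pair (π(i), π(i+1)) is a uniformly random ordered pair of distinct values from {1, …, 182}; by symmetry P[π(i) > π(i+1)] = 1/2.
By linearity: E[X] = 181 · (1/2) = (182 − 1) · (1/2) = 181/2 ≈ 90.5000.

E[X] = 181/2 = 90.5000.


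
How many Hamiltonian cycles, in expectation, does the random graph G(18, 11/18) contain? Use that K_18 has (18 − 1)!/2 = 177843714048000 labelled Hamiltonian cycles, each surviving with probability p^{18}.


K_18 has (18 − 1)!/2 = 177843714048000 labelled Hamiltonian cycles.
For each such Hamiltonian cycle H, let X_H = 1 if all 18 edges of H are present in G. Then P[X_H = 1] = p^{18} = (11/18)^{18} = 5559917313492231481/39346408075296537575424.
By linearity of expectation: E[X] = Σ_H E[X_H] = 177843714048000 · p^{18} = 177843714048000 · 5559917313492231481/39346408075296537575424 = 82786473808235140223154875/3294258113514384.
Numerically: E[X] ≈ 2.513e+10.

E[X] = 177843714048000 · (11/18)^{18} = 82786473808235140223154875/3294258113514384 ≈ 2.513e+10.


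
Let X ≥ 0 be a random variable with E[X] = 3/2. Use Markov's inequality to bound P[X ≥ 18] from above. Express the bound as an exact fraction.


μ = E[X] = 3/2, a = 18.
Markov: P[X ≥ 18] ≤ μ/a = (3/2)/18 = 1/12.
Numerically: ≈ 0.083.
(Since a = 18 > μ = 1.500, the bound 1/12 is < 1 and informative.)

P[X ≥ 18] ≤ 1/12 ≈ 0.083.


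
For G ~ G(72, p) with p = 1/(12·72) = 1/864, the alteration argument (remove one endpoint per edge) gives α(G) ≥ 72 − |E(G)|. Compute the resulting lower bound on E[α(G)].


E[|E(G)|] = C(72, 2)·p = 2556 · (1/864) = 71/24.
E[α(G)] ≥ n − E[|E(G)|] = 72 − 71/24 = 1657/24.
Numerically: ≈ 69.042.
(This is only a lower bound; the true E[α(G)] may be larger.)

E[α(G)] ≥ 1657/24 ≈ 69.042.


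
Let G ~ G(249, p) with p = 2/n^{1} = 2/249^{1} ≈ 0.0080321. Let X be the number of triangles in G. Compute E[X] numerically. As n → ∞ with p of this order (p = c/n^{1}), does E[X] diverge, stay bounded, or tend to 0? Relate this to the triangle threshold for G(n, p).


Number of potential triangles: C(249, 3) = 2542124.
Each occurs with probability p³ ≈ (0.0080321)³ ≈ 5.1819348e-07.
By linearity: E[X] = C(249, 3)·p³ ≈ 2542124 · 5.1819348e-07 ≈ 1.31731.
Here α = 1, so p = 2/n is exactly at the triangle threshold p ~ 1/n. Asymptotically E[X] → c³/6 = 2³/6 = 4/3 ≈ 1.33333, a bounded constant. In this regime the triangle count is asymptotically Poisson(c³/6).

E[X] ≈ 1.31731; in regime p = Θ(1/n^{1}) E[X] stays bounded (at the triangle threshold p ~ 1/n).


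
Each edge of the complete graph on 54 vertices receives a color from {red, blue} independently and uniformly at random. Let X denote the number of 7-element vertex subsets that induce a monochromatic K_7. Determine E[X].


Let X = Σ_S X_S over the C(54, 7) = 177100560 subsets S of size 7, where X_S = 1 if the K_7 on S is monochromatic.
For a fixed S, the K_7 on S has C(7, 2) = 21 edges. P[all 21 edges red] = (1/2)^21, and likewise for blue, so P[monochromatic] = 2·(1/2)^21 = 2^{1 − 21} = 1/1048576.
Summing: E[X] = C(54, 7) · 2^{1 − 21} = 177100560 · 1/1048576 = 11068785/65536.
Numerically: E[X] ≈ 168.8963.

E[X] = C(54,7)·2^(1−C(7,2)) = 11068785/65536 ≈ 168.8963.


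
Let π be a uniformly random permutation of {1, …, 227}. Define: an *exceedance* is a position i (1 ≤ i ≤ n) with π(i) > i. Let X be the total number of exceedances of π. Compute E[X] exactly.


Write X = Σ_{i=1}^{227} X_i, where X_i = 1_{π(i) > i}.
For each fixed i, π(i) is uniform over {1, …, 227} (marginal of a uniform permutation), so P[π(i) > i] = (n − i)/n. Summing: Σ_{i=1}^{227} (n − i)/n = (0 + 1 + … + 226)/227 = 227(227 − 1)/(2·227) = (227 − 1)/2.
Hence E[X] = Σ_{i=1}^{227} (227 − i)/227 = 113 ≈ 113.00000.

E[X] = 113 = 113.00000.


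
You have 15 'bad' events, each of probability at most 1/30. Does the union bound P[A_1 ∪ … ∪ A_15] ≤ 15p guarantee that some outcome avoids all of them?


Union bound: P[∪_{i=1}^{15} A_i] ≤ Σ_i P[A_i] ≤ 15·p = 15·(1/30) = 1/2.
Numerically: 1/2 ≈ 0.500.
Is 1/2 < 1? YES.
Since P[∪ A_i] ≤ 1/2 < 1, the complement has P[∩ A_i^c] ≥ 1 − 1/2 = 1/2 > 0, so some outcome avoids every A_i.

15·p = 1/2 ≈ 0.500; existence CERTIFIED by the union bound.


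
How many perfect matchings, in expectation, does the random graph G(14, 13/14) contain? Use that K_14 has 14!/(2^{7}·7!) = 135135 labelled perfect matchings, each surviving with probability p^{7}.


K_14 has 14!/(2^{7}·7!) = 135135 labelled perfect matchings.
For each such perfect matching H, let X_H = 1 if all 7 edges of H are present in G. Then P[X_H = 1] = p^{7} = (13/14)^{7} = 62748517/105413504.
Summing the indicators: E[X] = Σ_H E[X_H] = 135135 · p^{7} = 135135 · 62748517/105413504 = 1211360120685/15059072.
Numerically: E[X] ≈ 80441.

E[X] = 135135 · (13/14)^{7} = 1211360120685/15059072 ≈ 80441.


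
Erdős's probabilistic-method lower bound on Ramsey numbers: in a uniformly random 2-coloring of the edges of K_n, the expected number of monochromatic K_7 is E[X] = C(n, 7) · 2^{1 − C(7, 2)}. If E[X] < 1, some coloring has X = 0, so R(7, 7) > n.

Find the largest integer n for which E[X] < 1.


We need C(n, 7) · 2^{1 − 21} < 1, i.e. C(n, 7) < 2^{21 − 1} = 1048576.
Check values of n near the boundary:
  n = 23: C(23, 7) = 245157; 245157 < 1048576? YES
  n = 24: C(24, 7) = 346104; 346104 < 1048576? YES
  n = 25: C(25, 7) = 480700; 480700 < 1048576? YES
  n = 26: C(26, 7) = 657800; 657800 < 1048576? YES
  n = 27: C(27, 7) = 888030; 888030 < 1048576? YES
  n = 28: C(28, 7) = 1184040; 1184040 < 1048576? NO
  n = 29: C(29, 7) = 1560780; 1560780 < 1048576? NO
  n = 30: C(30, 7) = 2035800; 2035800 < 1048576? NO
The largest n with C(n, 7) < 1048576 is n = 27 (where E[X] = 444015/524288 ≈ 0.846891). Hence R(7, 7) > 27, i.e. R(7, 7) ≥ 28.

Largest n = 27; hence R(7, 7) > 27.


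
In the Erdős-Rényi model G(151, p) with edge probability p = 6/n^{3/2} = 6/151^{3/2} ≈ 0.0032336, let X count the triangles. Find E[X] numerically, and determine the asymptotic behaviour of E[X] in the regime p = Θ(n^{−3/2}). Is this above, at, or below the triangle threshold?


Number of potential triangles: C(151, 3) = 562475.
Each occurs with probability p³ ≈ (0.0032336)³ ≈ 3.38109589e-08.
By linearity: E[X] = C(151, 3)·p³ ≈ 562475 · 3.38109589e-08 ≈ 0.019018.
Since α = 3/2 > 1, p = c/n^{3/2} = o(1/n) is below the triangle threshold p ~ 1/n. Asymptotically E[X] ~ (c³/6)·n^{3(1−α)} = (6³/6)·n^{-1.5} → 0, so by Markov's inequality G has no triangles w.h.p.

E[X] ≈ 0.019018; in regime p = Θ(1/n^{3/2}) E[X] tends to 0 (below the triangle threshold p ~ 1/n).


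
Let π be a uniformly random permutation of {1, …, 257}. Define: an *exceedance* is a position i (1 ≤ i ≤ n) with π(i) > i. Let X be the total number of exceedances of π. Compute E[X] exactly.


Write X = Σ_{i=1}^{257} X_i, where X_i = 1_{π(i) > i}.
For each fixed i, π(i) is uniform over {1, …, 257} (marginal of a uniform permutation), so P[π(i) > i] = (n − i)/n. Summing: Σ_{i=1}^{257} (n − i)/n = (0 + 1 + … + 256)/257 = 257(257 − 1)/(2·257) = (257 − 1)/2.
Hence E[X] = Σ_{i=1}^{257} (257 − i)/257 = 128 ≈ 128.000000.

E[X] = 128 = 128.000000.


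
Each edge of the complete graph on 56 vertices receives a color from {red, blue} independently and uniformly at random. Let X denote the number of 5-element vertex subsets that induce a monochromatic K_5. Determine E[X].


Let X = Σ_S X_S over the C(56, 5) = 3819816 subsets S of size 5, where X_S = 1 if the K_5 on S is monochromatic.
For a fixed S, the K_5 on S has C(5, 2) = 10 edges. P[all 10 edges red] = (1/2)^10, and likewise for blue, so P[monochromatic] = 2·(1/2)^10 = 2^{1 − 10} = 1/512.
Summing: E[X] = C(56, 5) · 2^{1 − 10} = 3819816 · 1/512 = 477477/64.
Numerically: E[X] ≈ 7460.578125.

E[X] = C(56,5)·2^(1−C(5,2)) = 477477/64 ≈ 7460.578125.


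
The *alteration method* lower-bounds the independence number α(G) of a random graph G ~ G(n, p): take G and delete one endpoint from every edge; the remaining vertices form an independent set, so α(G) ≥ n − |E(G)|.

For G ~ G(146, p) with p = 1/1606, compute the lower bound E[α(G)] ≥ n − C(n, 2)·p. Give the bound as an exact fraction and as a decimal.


E[|E(G)|] = C(146, 2)·p = 10585 · (1/1606) = 145/22.
E[α(G)] ≥ n − E[|E(G)|] = 146 − 145/22 = 3067/22.
Numerically: ≈ 139.4091.
(This is only a lower bound; the true E[α(G)] may be larger.)

E[α(G)] ≥ 3067/22 ≈ 139.4091.


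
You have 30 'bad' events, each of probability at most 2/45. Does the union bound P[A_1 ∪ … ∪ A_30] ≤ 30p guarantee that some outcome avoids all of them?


Union bound: P[∪_{i=1}^{30} A_i] ≤ Σ_i P[A_i] ≤ 30·p = 30·(2/45) = 4/3.
Numerically: 4/3 ≈ 1.3333.
Is 4/3 < 1? NO.
Since the bound 4/3 is ≥ 1, the union bound is uninformative here; it does NOT by itself certify existence.

30·p = 4/3 ≈ 1.3333; existence NOT certified by the union bound.


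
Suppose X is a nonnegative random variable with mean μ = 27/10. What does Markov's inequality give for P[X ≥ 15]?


μ = E[X] = 27/10, a = 15.
Markov: P[X ≥ 15] ≤ μ/a = (27/10)/15 = 9/50.
Numerically: ≈ 0.180000.
(Since a = 15 > μ = 2.700000, the bound 9/50 is < 1 and informative.)

P[X ≥ 15] ≤ 9/50 ≈ 0.180000.


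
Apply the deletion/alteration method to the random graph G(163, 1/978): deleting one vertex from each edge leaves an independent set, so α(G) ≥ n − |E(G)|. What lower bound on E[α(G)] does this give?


E[|E(G)|] = C(163, 2)·p = 13203 · (1/978) = 27/2.
E[α(G)] ≥ n − E[|E(G)|] = 163 − 27/2 = 299/2.
Numerically: ≈ 149.500000.
(This is only a lower bound; the true E[α(G)] may be larger.)

E[α(G)] ≥ 299/2 ≈ 149.500000.


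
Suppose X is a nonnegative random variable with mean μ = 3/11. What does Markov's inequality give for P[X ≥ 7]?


μ = E[X] = 3/11, a = 7.
Markov: P[X ≥ 7] ≤ μ/a = (3/11)/7 = 3/77.
Numerically: ≈ 0.03896.
(Since a = 7 > μ = 0.27273, the bound 3/77 is < 1 and informative.)

P[X ≥ 7] ≤ 3/77 ≈ 0.03896.


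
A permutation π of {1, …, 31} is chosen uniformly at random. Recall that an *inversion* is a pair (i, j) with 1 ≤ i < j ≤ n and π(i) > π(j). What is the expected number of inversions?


Write X = Σ X_I over the C(31, 2) = 465 pairs i < j, with X_I the indicator of one inversion.
There are 465 indicators.
For each fixed pair i < j, the values π(i) and π(j) are two distinct elements of {1, …, 31} in uniformly random order; by symmetry P[π(i) > π(j)] = 1/2.
By linearity: E[X] = 465 · (1/2) = C(31, 2) · (1/2) = 465/2 = 465/2 ≈ 232.50000.

E[X] = 465/2 = 232.50000.


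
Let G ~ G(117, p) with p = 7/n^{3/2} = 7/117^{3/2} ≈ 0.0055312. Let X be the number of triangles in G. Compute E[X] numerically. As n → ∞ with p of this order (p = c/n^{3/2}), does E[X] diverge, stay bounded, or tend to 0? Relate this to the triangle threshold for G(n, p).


Number of potential triangles: C(117, 3) = 260130.
Each occurs with probability p³ ≈ (0.0055312)³ ≈ 1.6922236e-07.
By linearity: E[X] = C(117, 3)·p³ ≈ 260130 · 1.6922236e-07 ≈ 0.04402.
Since α = 3/2 > 1, p = c/n^{3/2} = o(1/n) is below the triangle threshold p ~ 1/n. Asymptotically E[X] ~ (c³/6)·n^{3(1−α)} = (7³/6)·n^{-1.5} → 0, so by Markov's inequality G has no triangles w.h.p.

E[X] ≈ 0.04402; in regime p = Θ(1/n^{3/2}) E[X] tends to 0 (below the triangle threshold p ~ 1/n).


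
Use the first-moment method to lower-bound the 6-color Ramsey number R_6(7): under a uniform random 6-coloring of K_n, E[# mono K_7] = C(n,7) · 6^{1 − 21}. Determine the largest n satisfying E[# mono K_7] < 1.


We need C(n, 7) · 6^{1 − 21} < 1, i.e. C(n, 7) < 6^{21 − 1} = 3656158440062976.
Check values of n near the boundary:
  n = 564: C(564, 7) = 3469685994423792; 3469685994423792 < 3656158440062976? YES
  n = 565: C(565, 7) = 3513212521235560; 3513212521235560 < 3656158440062976? YES
  n = 566: C(566, 7) = 3557206237959440; 3557206237959440 < 3656158440062976? YES
  n = 567: C(567, 7) = 3601671315933933; 3601671315933933 < 3656158440062976? YES
  n = 568: C(568, 7) = 3646611956239704; 3646611956239704 < 3656158440062976? YES
  n = 569: C(569, 7) = 3692032389858348; 3692032389858348 < 3656158440062976? NO
  n = 570: C(570, 7) = 3737936877831720; 3737936877831720 < 3656158440062976? NO
  n = 571: C(571, 7) = 3784329711421830; 3784329711421830 < 3656158440062976? NO
The largest n with C(n, 7) < 3656158440062976 is n = 568 (where E[X] = 16882462760369/16926659444736 ≈ 0.9973889). Hence R_6(7) > 568, i.e. R_6(7) ≥ 569.

Largest n = 568; hence R_6(7) > 568.


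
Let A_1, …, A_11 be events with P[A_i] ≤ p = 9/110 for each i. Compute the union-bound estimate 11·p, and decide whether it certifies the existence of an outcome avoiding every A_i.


Union bound: P[∪_{i=1}^{11} A_i] ≤ Σ_i P[A_i] ≤ 11·p = 11·(9/110) = 9/10.
Numerically: 9/10 ≈ 0.900.
Is 9/10 < 1? YES.
Since P[∪ A_i] ≤ 9/10 < 1, the complement has P[∩ A_i^c] ≥ 1 − 9/10 = 1/10 > 0, so some outcome avoids every A_i.

11·p = 9/10 ≈ 0.900; existence CERTIFIED by the union bound.


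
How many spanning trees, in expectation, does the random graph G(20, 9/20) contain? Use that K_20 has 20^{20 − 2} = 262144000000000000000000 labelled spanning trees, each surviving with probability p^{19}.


K_20 has 20^{20 − 2} = 262144000000000000000000 labelled spanning trees.
For each such spanning tree H, let X_H = 1 if all 19 edges of H are present in G. Then P[X_H = 1] = p^{19} = (9/20)^{19} = 1350851717672992089/5242880000000000000000000.
Summing the indicators: E[X] = Σ_H E[X_H] = 262144000000000000000000 · p^{19} = 262144000000000000000000 · 1350851717672992089/5242880000000000000000000 = 1350851717672992089/20.
Numerically: E[X] ≈ 6.7543e+16.

E[X] = 262144000000000000000000 · (9/20)^{19} = 1350851717672992089/20 ≈ 6.7543e+16.
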